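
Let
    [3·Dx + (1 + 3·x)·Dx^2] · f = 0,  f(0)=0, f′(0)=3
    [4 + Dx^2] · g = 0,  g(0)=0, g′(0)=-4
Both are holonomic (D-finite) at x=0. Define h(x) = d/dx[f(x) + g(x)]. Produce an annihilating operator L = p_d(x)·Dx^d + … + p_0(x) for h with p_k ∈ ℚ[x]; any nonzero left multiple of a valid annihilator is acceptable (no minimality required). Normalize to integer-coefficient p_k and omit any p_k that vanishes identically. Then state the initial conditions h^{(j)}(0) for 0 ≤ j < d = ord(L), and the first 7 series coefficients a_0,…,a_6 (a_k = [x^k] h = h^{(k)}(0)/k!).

f: a_k = 0, 3, -9/2, 9, -81/4, 243/5, -243/2, …
g: a_k = 0, -4, 0, 8/3, 0, -8/15, 0, …
Weyl lclm of L_f,L_g ⇒ L₀ (ord ≤ 4).
h=h₀': d/dx-closure on L₀ ⇒ L.
L = (348 + 144·x + 216·x^2) + (44 + 180·x + 216·x^2 + 216·x^3)·Dx + (87 + 36·x + 54·x^2)·Dx^2 + (11 + 45·x + 54·x^2 + 54·x^3)·Dx^3  (order 3).
h: a_k = -1, -9, 35, -81, 721/3, -729, 98431/45, …
ICs: h(0) = -1, h′(0) = -9, h′′(0) = 70.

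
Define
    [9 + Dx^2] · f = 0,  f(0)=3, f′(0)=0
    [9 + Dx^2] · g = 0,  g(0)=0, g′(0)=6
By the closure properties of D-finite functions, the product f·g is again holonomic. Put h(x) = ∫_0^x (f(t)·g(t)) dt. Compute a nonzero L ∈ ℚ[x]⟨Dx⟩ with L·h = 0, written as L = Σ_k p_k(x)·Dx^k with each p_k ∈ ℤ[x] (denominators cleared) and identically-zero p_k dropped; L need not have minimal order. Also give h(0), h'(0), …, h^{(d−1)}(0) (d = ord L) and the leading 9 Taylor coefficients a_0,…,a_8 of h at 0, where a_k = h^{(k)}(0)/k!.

f: a_k = 3, 0, -27/2, 0, 81/8, 0, -243/80, 0, 2187/4480, …
g: a_k = 0, 6, 0, -9, 0, 81/20, 0, -243/280, 0, …
f·g: L₀ = L_f ⊗_s L_g, ord ≤ 2·2.
∫: right-multiply L₀ by Dx.
L = 36·Dx^2 + Dx^4  (order 4).
h: a_k = 0, 0, 9, 0, -27, 0, 162/5, 0, -729/35, …
ICs: h(0) = 0, h′(0) = 0, h′′(0) = 18, h′′′(0) = 0.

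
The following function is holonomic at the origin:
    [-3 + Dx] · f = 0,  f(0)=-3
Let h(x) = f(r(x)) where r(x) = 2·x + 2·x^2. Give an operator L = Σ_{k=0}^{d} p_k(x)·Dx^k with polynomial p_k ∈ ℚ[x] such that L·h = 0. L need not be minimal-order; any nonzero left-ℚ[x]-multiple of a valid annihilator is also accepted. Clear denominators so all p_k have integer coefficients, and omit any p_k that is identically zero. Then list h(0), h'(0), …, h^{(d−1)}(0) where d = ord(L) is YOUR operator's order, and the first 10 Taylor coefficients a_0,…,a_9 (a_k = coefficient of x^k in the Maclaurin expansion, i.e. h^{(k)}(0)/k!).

L = (-6 - 12·x) + Dx  (order 1).
h: a_k = -3, -18, -72, -216, -540, -5832/5, -11232/5, -137376/35, -220968/35, -66096/7, …
ICs: h(0) = -3.

f: a_k = -3, -9, -27/2, -27/2, -81/8, -243/40, -243/80, -729/560, -2187/4480, -729/4480, …
f∘r: x↦r, Dx↦Dx/r' in L_f ⇒ L₀.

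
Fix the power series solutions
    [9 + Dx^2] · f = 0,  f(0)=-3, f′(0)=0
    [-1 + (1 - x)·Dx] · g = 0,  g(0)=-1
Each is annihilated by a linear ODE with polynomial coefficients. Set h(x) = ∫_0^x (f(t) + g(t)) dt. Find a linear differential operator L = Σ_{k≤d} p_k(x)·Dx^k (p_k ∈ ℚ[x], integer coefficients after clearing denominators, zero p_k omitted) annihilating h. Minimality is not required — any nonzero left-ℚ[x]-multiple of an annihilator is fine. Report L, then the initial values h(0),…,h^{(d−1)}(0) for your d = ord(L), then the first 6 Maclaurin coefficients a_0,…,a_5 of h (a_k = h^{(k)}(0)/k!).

f: a_k = -3, 0, 27/2, 0, -81/8, 0, …
g: a_k = -1, -1, -1, -1, -1, -1, …
Weyl lclm of L_f,L_g ⇒ L₀ (ord ≤ 3).
Integrate: L := L₀·Dx.
L = (-135 + 162·x - 81·x^2)·Dx + (99 - 261·x + 243·x^2 - 81·x^3)·Dx^2 + (-15 + 18·x - 9·x^2)·Dx^3 + (11 - 29·x + 27·x^2 - 9·x^3)·Dx^4  (order 4).
h: a_k = 0, -4, -1/2, 25/6, -1/4, -89/40, …
ICs: h(0) = 0, h′(0) = -4, h′′(0) = -1, h′′′(0) = 25.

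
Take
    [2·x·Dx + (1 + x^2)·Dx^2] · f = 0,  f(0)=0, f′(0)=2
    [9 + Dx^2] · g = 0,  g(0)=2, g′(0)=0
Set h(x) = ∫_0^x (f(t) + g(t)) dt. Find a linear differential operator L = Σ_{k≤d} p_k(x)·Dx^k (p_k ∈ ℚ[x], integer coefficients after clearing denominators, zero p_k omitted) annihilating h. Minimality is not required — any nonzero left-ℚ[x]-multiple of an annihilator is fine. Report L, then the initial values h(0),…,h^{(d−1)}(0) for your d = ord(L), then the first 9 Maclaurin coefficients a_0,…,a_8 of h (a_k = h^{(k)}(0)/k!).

f: a_k = 0, 2, 0, -2/3, 0, 2/5, 0, -2/7, 0, …
g: a_k = 2, 0, -9, 0, 27/4, 0, -81/40, 0, 729/2240, …
L₀ := lclm(L_f,L_g); ord L₀ ≤ 2+2.
∫: right-multiply L₀ by Dx.
L = (-54·x + 540·x^3 + 162·x^5)·Dx^2 + (63 + 279·x^2 + 297·x^4 + 81·x^6)·Dx^3 + (-6·x + 60·x^3 + 18·x^5)·Dx^4 + (7 + 31·x^2 + 33·x^4 + 9·x^6)·Dx^5  (order 5).
h: a_k = 0, 2, 1, -3, -1/6, 27/20, 1/15, -81/280, -1/28, …
ICs: h(0) = 0, h′(0) = 2, h′′(0) = 2, h′′′(0) = -18, h′′′′(0) = -4.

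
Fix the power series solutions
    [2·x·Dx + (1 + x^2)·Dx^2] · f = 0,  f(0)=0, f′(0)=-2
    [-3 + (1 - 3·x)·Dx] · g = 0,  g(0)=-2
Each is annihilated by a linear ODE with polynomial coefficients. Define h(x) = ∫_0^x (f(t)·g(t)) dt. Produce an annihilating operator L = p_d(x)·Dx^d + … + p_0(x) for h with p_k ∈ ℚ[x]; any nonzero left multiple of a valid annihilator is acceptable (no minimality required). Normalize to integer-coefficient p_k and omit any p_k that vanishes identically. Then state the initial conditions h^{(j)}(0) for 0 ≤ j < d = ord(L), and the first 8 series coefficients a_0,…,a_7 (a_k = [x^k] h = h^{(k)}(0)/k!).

f: a_k = 0, -2, 0, 2/3, 0, -2/5, 0, 2/7, …
g: a_k = -2, -6, -18, -54, -162, -486, -1458, -4374, …
Product ⇒ symmetric product L₀, ord ≤ 2.
h=∫h₀ ⇒ L = L₀·Dx.
L = 6·x·Dx + (6 - 2·x + 12·x^2)·Dx^2 + (-1 + 3·x - x^2 + 3·x^3)·Dx^3  (order 3).
h: a_k = 0, 0, 2, 4, 26/3, 104/5, 782/15, 4692/35, …
ICs: h(0) = 0, h′(0) = 0, h′′(0) = 4.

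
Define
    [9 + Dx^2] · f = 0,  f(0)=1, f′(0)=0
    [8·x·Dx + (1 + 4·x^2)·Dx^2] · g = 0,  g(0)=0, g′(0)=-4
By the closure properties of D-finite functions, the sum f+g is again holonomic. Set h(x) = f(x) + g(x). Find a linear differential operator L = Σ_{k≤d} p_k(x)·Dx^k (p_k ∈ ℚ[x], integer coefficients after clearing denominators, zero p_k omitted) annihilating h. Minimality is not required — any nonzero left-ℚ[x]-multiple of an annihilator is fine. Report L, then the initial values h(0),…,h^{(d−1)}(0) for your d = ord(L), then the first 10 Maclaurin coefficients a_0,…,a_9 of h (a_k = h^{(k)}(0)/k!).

L = (-2808·x + 19008·x^3 + 10368·x^5)·Dx + (9 + 1548·x^2 + 7344·x^4 + 5184·x^6)·Dx^2 + (-312·x + 2112·x^3 + 1152·x^5)·Dx^3 + (1 + 172·x^2 + 816·x^4 + 576·x^6)·Dx^4  (order 4).
h: a_k = 1, -4, -9/2, 16/3, 27/8, -64/5, -81/80, 256/7, 729/4480, -1024/9, …
ICs: h(0) = 1, h′(0) = -4, h′′(0) = -9, h′′′(0) = 32.

f: a_k = 1, 0, -9/2, 0, 27/8, 0, -81/80, 0, 729/4480, 0, …
g: a_k = 0, -4, 0, 16/3, 0, -64/5, 0, 256/7, 0, -1024/9, …
h₀=f+g: left-lcm gives L₀, ord ≤ 4.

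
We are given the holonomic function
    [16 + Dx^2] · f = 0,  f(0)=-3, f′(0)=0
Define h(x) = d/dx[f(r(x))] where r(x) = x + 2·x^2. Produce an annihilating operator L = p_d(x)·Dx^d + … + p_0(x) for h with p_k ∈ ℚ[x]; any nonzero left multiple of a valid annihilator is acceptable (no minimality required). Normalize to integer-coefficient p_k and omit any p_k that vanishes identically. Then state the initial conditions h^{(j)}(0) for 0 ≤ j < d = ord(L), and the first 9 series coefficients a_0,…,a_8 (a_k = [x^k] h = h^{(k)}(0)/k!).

L = (64 + 256·x + 1536·x^2 + 4096·x^3 + 4096·x^4) + (-12 - 48·x)·Dx + (1 + 8·x + 16·x^2)·Dx^2  (order 2).
h: a_k = 0, 48, 288, 256, -1280, -22528/5, -28672/5, 425984/105, 835584/35, …
ICs: h(0) = 0, h′(0) = 48.

f: a_k = -3, 0, 24, 0, -32, 0, 256/15, 0, -512/105, …
f∘r: x↦r, Dx↦Dx/r' in L_f ⇒ L₀.
h₀' ⇒ L via d/dx closure of L₀.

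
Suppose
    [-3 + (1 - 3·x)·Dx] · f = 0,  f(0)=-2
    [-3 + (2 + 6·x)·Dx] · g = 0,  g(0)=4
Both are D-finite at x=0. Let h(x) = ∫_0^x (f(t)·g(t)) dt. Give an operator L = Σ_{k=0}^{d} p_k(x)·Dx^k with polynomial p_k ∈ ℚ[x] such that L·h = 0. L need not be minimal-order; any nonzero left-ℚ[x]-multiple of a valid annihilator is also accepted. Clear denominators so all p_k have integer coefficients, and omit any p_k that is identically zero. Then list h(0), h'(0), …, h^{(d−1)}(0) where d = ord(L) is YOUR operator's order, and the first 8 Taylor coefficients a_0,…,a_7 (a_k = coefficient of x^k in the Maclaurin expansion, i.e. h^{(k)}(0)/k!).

L = (9 + 9·x)·Dx + (-2 + 18·x^2)·Dx^2  (order 2).
h: a_k = 0, -8, -18, -33, -621/8, -14499/80, -29565/64, -1049031/896, …
ICs: h(0) = 0, h′(0) = -8.

f: a_k = -2, -6, -18, -54, -162, -486, -1458, -4374, …
g: a_k = 4, 6, -9/2, 27/4, -405/32, 1701/64, -15309/256, 72171/512, …
h₀=f·g: eliminate ⇒ L₀, order ≤ 1·1.
h=∫₀ˣh₀: take L = L₀·Dx.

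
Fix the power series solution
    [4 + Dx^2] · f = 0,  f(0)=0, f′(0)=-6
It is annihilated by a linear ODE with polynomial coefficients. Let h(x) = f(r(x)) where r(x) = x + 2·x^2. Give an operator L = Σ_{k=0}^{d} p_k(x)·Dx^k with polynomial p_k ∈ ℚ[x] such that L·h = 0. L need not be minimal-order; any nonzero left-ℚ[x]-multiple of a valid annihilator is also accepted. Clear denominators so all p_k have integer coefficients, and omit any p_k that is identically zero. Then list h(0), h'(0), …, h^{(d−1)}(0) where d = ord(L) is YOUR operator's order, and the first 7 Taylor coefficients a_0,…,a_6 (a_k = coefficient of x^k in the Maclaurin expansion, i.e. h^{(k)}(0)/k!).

f: a_k = 0, -6, 0, 4, 0, -4/5, 0, …
Change of var in L_f (x↦r) gives L₀.
L = (4 + 48·x + 192·x^2 + 256·x^3) - 4·Dx + (1 + 4·x)·Dx^2  (order 2).
h: a_k = 0, -6, -12, 4, 24, 236/5, 24, …
ICs: h(0) = 0, h′(0) = -6.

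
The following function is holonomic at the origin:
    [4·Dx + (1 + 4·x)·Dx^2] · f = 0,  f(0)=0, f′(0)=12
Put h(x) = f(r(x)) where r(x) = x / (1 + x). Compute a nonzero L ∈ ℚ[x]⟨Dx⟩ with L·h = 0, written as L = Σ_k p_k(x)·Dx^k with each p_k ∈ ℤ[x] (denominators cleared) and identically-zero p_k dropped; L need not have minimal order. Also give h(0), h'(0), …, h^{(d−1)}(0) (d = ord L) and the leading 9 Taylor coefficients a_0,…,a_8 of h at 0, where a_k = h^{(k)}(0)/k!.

f: a_k = 0, 12, -24, 64, -192, 3072/5, -2048, 49152/7, -24576, …
L₀ from L_f via x↦r, Dx↦r'^{-1}Dx.
L = (6 + 10·x)·Dx + (1 + 6·x + 5·x^2)·Dx^2  (order 2).
h: a_k = 0, 12, -36, 124, -468, 9372/5, -7812, 234372/7, -146484, …
ICs: h(0) = 0, h′(0) = 12.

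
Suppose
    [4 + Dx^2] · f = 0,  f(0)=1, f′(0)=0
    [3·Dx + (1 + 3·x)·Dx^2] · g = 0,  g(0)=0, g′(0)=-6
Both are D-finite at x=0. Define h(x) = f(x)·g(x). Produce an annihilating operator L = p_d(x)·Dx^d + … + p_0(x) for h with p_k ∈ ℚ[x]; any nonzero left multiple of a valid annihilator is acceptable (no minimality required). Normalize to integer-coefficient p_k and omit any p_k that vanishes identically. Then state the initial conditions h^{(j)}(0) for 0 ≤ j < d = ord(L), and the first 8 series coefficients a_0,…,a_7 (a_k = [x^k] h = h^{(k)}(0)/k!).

f: a_k = 1, 0, -2, 0, 2/3, 0, -4/45, 0, …
g: a_k = 0, -6, 9, -18, 81/2, -486/5, 243, -4374/7, …
L₀ := L_f ⊗_s L_g (sym. prod.), ord ≤ 4.
L = (-1112 - 1248·x + 7344·x^2 + 27648·x^3 + 20736·x^4) + (-48 + 2160·x + 10368·x^2 + 10368·x^3)·Dx + (-250 + 240·x + 4968·x^2 + 13824·x^3 + 10368·x^4)·Dx^2 + (-12 + 540·x + 2592·x^2 + 2592·x^3)·Dx^3 + (7 + 138·x + 783·x^2 + 1728·x^3 + 1296·x^4)·Dx^4  (order 4).
h: a_k = 0, -6, 9, -6, 45/2, -326/5, 168, -46402/105, …
ICs: h(0) = 0, h′(0) = -6, h′′(0) = 18, h′′′(0) = -36.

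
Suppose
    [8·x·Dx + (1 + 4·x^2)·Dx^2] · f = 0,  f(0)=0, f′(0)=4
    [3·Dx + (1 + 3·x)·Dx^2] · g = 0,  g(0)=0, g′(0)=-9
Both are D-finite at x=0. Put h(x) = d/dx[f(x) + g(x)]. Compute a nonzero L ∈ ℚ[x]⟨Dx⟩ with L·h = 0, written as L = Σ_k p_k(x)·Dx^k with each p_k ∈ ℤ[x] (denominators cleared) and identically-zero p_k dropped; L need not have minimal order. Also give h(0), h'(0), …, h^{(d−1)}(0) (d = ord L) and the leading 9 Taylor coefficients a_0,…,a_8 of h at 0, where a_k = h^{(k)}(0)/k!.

L = (-24 - 216·x + 288·x^2 + 288·x^3) + (-26 - 48·x - 120·x^2 + 576·x^3 + 576·x^4)·Dx + (-3 - x + 24·x^2 + 32·x^3 + 144·x^4 + 144·x^5)·Dx^2  (order 2).
h: a_k = -5, 27, -97, 243, -665, 2187, -6817, 19683, -58025, …
ICs: h(0) = -5, h′(0) = 27.

f: a_k = 0, 4, 0, -16/3, 0, 64/5, 0, -256/7, 0, …
g: a_k = 0, -9, 27/2, -27, 243/4, -729/5, 729/2, -6561/7, 19683/8, …
h₀=f+g: left-lcm gives L₀, ord ≤ 4.
Differentiate: ansatz ord ≤ ord L₀ ⇒ L.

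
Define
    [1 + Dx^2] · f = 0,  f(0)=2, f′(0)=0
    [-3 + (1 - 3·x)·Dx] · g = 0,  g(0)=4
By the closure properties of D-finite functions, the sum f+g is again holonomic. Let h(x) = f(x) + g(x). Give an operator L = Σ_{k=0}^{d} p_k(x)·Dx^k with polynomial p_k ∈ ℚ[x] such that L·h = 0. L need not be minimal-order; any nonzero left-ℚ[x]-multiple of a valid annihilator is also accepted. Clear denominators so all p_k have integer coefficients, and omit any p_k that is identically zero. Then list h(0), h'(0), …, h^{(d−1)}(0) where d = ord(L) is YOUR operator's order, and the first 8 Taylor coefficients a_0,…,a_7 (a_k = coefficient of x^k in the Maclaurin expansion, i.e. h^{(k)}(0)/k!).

L = (-165 + 18·x - 27·x^2) + (19 - 63·x + 27·x^2 - 27·x^3)·Dx + (-165 + 18·x - 27·x^2)·Dx^2 + (19 - 63·x + 27·x^2 - 27·x^3)·Dx^3  (order 3).
h: a_k = 6, 12, 35, 108, 3889/12, 972, 1049759/360, 8748, …
ICs: h(0) = 6, h′(0) = 12, h′′(0) = 70.

f: a_k = 2, 0, -1, 0, 1/12, 0, -1/360, 0, …
g: a_k = 4, 12, 36, 108, 324, 972, 2916, 8748, …
L₀ := lclm(L_f,L_g); ord L₀ ≤ 2+1.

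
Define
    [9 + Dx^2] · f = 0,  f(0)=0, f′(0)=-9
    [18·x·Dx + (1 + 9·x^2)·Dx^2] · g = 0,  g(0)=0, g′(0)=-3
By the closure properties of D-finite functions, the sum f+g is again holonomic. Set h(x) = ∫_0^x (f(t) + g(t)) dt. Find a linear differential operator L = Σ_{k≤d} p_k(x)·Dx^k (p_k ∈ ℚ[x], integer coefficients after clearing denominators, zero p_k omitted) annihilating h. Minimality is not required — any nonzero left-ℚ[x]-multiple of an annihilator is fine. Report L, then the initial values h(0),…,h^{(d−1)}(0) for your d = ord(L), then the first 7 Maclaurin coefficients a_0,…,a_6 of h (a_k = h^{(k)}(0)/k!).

f: a_k = 0, -9, 0, 27/2, 0, -243/40, 0, …
g: a_k = 0, -3, 0, 9, 0, -243/5, 0, …
f+g: L₀ = lclm(L_f,L_g), ord ≤ 2+2.
h=∫₀ˣh₀: take L = L₀·Dx.
L = (-1782·x + 20412·x^3 + 13122·x^5)·Dx^2 + (-9 + 567·x^2 + 6561·x^4 + 6561·x^6)·Dx^3 + (-198·x + 2268·x^3 + 1458·x^5)·Dx^4 + (-1 + 63·x^2 + 729·x^4 + 729·x^6)·Dx^5  (order 5).
h: a_k = 0, 0, -6, 0, 45/8, 0, -729/80, …
ICs: h(0) = 0, h′(0) = 0, h′′(0) = -12, h′′′(0) = 0, h′′′′(0) = 135.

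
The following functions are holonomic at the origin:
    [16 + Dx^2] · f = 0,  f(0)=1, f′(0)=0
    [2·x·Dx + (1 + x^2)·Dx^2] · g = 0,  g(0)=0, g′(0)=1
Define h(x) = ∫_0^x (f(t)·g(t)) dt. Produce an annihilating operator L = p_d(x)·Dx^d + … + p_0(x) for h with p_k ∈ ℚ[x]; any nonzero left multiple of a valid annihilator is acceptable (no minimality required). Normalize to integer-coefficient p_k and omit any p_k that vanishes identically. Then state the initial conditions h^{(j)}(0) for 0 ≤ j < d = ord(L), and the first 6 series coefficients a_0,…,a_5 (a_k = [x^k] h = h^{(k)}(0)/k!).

f: a_k = 1, 0, -8, 0, 32/3, 0, …
g: a_k = 0, 1, 0, -1/3, 0, 1/5, …
Sym-product of L_f,L_g gives L₀ (≤ ord 4).
h=∫h₀ ⇒ L = L₀·Dx.
L = (5440 + 19136·x^2 + 25856·x^4 + 16384·x^6 + 4096·x^8)·Dx + (1152·x + 3200·x^3 + 3072·x^5 + 1024·x^7)·Dx^2 + (612 + 2252·x^2 + 3168·x^4 + 2048·x^6 + 512·x^8)·Dx^3 + (72·x + 200·x^3 + 192·x^5 + 64·x^7)·Dx^4 + (17 + 66·x^2 + 97·x^4 + 64·x^6 + 16·x^8)·Dx^5  (order 5).
h: a_k = 0, 0, 1/2, 0, -25/12, 0, …
ICs: h(0) = 0, h′(0) = 0, h′′(0) = 1, h′′′(0) = 0, h′′′′(0) = -50.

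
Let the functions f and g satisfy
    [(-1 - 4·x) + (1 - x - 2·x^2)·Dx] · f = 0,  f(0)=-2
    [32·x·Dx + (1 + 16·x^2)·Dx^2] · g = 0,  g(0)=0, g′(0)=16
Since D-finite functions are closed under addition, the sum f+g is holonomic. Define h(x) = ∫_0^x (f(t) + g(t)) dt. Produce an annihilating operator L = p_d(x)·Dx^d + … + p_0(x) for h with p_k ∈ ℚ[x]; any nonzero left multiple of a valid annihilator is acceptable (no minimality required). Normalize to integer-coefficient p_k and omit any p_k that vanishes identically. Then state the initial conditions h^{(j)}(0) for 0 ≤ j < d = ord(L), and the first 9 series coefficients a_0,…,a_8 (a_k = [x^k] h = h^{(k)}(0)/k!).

L = (-96 + 384·x + 6912·x^2 + 15360·x^3 + 40704·x^4 + 12288·x^6)·Dx^2 + (31 + 104·x - 392·x^2 + 736·x^3 + 14912·x^4 + 27904·x^5 + 3072·x^6 + 12288·x^7)·Dx^3 + (-3 - 19·x - 128·x^2 - 152·x^3 - 1128·x^4 + 2496·x^5 + 2560·x^6 + 1024·x^7 + 2048·x^8)·Dx^4  (order 4).
h: a_k = 0, -2, 7, -2, -143/6, -22/5, 1943/15, -86/7, -33363/28, …
ICs: h(0) = 0, h′(0) = -2, h′′(0) = 14, h′′′(0) = -12.

f: a_k = -2, -2, -6, -10, -22, -42, -86, -170, -342, …
g: a_k = 0, 16, 0, -256/3, 0, 4096/5, 0, -65536/7, 0, …
L₀ := lclm(L_f,L_g); ord L₀ ≤ 1+2.
h=∫h₀ ⇒ L = L₀·Dx.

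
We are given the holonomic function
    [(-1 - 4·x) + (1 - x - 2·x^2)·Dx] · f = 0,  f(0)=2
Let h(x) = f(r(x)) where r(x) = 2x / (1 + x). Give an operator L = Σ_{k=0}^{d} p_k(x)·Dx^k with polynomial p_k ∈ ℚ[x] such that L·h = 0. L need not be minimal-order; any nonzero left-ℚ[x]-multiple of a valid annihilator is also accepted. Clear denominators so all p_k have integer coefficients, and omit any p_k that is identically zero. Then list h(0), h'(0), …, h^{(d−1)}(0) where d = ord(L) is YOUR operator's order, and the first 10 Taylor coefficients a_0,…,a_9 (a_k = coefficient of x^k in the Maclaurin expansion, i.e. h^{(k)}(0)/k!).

L = (2 + 18·x) + (-1 - x + 9·x^2 + 9·x^3)·Dx  (order 1).
h: a_k = 2, 4, 20, 36, 180, 324, 1620, 2916, 14580, 26244, …
ICs: h(0) = 2.

f: a_k = 2, 2, 6, 10, 22, 42, 86, 170, 342, 682, …
Substitute x→r, Dx→(1/r')Dx; clear ⇒ L₀.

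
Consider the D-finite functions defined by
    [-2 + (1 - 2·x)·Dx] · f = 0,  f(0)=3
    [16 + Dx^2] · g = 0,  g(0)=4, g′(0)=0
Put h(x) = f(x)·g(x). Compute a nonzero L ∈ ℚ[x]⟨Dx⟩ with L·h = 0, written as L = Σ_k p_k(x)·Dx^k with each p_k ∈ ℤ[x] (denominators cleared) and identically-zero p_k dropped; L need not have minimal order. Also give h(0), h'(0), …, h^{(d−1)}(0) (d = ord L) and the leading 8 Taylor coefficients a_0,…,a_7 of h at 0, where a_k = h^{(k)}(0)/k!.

f: a_k = 3, 6, 12, 24, 48, 96, 192, 384, …
g: a_k = 4, 0, -32, 0, 128/3, 0, -1024/45, 0, …
Sym-product of L_f,L_g gives L₀ (≤ ord 2).
L = (-16 + 32·x) + 4·Dx + (-1 + 2·x)·Dx^2  (order 2).
h: a_k = 12, 24, -48, -96, -64, -128, -4864/15, -9728/15, …
ICs: h(0) = 12, h′(0) = 24.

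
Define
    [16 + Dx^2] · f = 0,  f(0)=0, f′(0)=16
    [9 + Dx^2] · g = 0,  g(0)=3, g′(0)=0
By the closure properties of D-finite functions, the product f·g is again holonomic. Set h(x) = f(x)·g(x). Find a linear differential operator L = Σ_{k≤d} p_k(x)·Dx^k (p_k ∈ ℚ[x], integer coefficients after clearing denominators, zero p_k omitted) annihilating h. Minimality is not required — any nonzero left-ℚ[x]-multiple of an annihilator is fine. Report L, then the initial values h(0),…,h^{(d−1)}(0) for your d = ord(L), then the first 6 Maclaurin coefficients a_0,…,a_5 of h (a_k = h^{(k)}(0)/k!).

f: a_k = 0, 16, 0, -128/3, 0, 512/15, …
g: a_k = 3, 0, -27/2, 0, 81/8, 0, …
f·g: L₀ = L_f ⊗_s L_g, ord ≤ 2·2.
L = 49 + 50·Dx^2 + Dx^4  (order 4).
h: a_k = 0, 48, 0, -344, 0, 4202/5, …
ICs: h(0) = 0, h′(0) = 48, h′′(0) = 0, h′′′(0) = -2064.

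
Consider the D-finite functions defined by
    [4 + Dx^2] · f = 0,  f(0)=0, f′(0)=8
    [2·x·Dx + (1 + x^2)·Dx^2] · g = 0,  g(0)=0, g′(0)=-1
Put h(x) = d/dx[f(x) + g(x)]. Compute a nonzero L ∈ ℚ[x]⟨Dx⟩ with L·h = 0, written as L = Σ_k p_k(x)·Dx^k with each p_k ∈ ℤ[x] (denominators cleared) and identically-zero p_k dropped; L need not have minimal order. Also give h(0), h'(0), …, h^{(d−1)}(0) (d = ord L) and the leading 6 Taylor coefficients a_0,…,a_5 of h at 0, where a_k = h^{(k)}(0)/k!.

f: a_k = 0, 8, 0, -16/3, 0, 16/15, …
g: a_k = 0, -1, 0, 1/3, 0, -1/5, …
L₀ := lclm(L_f,L_g); ord L₀ ≤ 2+2.
h₀' ⇒ L via d/dx closure of L₀.
L = (-32·x + 80·x^3 + 16·x^5) + (4 + 32·x^2 + 36·x^4 + 8·x^6)·Dx + (-8·x + 20·x^3 + 4·x^5)·Dx^2 + (1 + 8·x^2 + 9·x^4 + 2·x^6)·Dx^3  (order 3).
h: a_k = 7, 0, -15, 0, 13/3, 0, …
ICs: h(0) = 7, h′(0) = 0, h′′(0) = -30.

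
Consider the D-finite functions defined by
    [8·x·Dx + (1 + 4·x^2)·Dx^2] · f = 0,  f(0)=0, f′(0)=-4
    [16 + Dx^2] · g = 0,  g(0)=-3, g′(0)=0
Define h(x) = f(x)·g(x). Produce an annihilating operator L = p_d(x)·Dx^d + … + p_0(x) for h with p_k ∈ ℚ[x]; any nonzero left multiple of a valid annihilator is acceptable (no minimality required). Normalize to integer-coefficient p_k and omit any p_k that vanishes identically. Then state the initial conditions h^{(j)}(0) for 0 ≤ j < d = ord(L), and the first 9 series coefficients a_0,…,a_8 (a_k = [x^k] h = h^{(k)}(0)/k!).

f: a_k = 0, -4, 0, 16/3, 0, -64/5, 0, 256/7, 0, …
g: a_k = -3, 0, 24, 0, -32, 0, 256/15, 0, -512/105, …
L₀ := L_f ⊗_s L_g (sym. prod.), ord ≤ 4.
L = (2560 + 29696·x^2 + 118784·x^4 + 262144·x^6 + 262144·x^8) + (1536·x + 14336·x^3 + 49152·x^5 + 65536·x^7)·Dx + (240 + 3008·x^2 + 13824·x^4 + 32768·x^6 + 32768·x^8)·Dx^2 + (96·x + 896·x^3 + 3072·x^5 + 4096·x^7)·Dx^3 + (5 + 72·x^2 + 400·x^4 + 1024·x^6 + 1024·x^8)·Dx^4  (order 4).
h: a_k = 0, 12, 0, -112, 0, 1472/5, 0, -68864/105, 0, …
ICs: h(0) = 0, h′(0) = 12, h′′(0) = 0, h′′′(0) = -672.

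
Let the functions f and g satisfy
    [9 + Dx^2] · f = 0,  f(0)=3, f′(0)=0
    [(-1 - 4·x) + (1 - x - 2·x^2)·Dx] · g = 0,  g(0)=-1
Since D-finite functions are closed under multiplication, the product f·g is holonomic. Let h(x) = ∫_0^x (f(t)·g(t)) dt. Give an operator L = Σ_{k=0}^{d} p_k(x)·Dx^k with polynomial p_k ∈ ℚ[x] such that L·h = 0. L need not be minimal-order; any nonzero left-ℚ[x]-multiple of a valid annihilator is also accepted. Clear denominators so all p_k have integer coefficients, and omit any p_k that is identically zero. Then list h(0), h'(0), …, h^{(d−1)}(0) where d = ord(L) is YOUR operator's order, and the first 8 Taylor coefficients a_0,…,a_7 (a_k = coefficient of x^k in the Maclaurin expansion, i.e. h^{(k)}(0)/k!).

f: a_k = 3, 0, -27/2, 0, 81/8, 0, -243/80, 0, …
g: a_k = -1, -1, -3, -5, -11, -21, -43, -85, …
f·g: L₀ = L_f ⊗_s L_g, ord ≤ 2·1.
h=∫₀ˣh₀: take L = L₀·Dx.
L = (-5 + 9·x + 18·x^2)·Dx + (2 + 8·x)·Dx^2 + (-1 + x + 2·x^2)·Dx^3  (order 3).
h: a_k = 0, -3, -3/2, 3/2, -3/8, -21/40, -15/16, -627/560, …
ICs: h(0) = 0, h′(0) = -3, h′′(0) = -3.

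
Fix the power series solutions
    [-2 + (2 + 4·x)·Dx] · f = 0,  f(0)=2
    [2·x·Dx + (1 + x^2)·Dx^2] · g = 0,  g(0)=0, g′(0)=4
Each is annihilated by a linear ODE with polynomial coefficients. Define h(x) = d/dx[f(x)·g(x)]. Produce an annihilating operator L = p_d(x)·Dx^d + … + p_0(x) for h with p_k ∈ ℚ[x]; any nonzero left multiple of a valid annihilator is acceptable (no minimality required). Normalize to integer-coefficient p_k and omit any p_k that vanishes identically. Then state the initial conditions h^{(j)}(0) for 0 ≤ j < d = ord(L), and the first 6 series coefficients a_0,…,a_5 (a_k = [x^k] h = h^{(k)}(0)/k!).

L = (-1 + 20·x + 20·x^2 - 12·x^3 - 3·x^4) + (8 + 30·x + 54·x^2 + 34·x^3 - 42·x^4 - 12·x^5)·Dx + (3 + 10·x + 6·x^2 - 2·x^3 - x^4 - 12·x^5 - 4·x^6)·Dx^2  (order 2).
h: a_k = 8, 16, -20, 16/3, -31/3, 218/5, …
ICs: h(0) = 8, h′(0) = 16.

f: a_k = 2, 2, -1, 1, -5/4, 7/4, …
g: a_k = 0, 4, 0, -4/3, 0, 4/5, …
L₀ := L_f ⊗_s L_g (sym. prod.), ord ≤ 2.
h=h₀': d/dx-closure on L₀ ⇒ L.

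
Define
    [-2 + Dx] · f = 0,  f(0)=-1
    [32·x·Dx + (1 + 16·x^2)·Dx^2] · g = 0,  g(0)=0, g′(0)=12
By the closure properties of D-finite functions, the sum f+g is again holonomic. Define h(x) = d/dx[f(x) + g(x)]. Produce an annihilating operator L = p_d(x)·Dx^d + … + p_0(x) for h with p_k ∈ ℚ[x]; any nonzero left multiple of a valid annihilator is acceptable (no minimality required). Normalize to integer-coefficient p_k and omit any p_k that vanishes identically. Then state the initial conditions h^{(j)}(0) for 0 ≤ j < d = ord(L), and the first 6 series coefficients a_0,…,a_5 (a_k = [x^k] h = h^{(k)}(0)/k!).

L = (32 - 64·x - 1536·x^2 - 1024·x^3) + (-18 + 704·x^2 - 512·x^4)·Dx + (1 + 16·x + 32·x^2 + 256·x^3 + 256·x^4)·Dx^2  (order 2).
h: a_k = 10, -4, -196, -8/3, 9212/3, -8/15, …
ICs: h(0) = 10, h′(0) = -4.

f: a_k = -1, -2, -2, -4/3, -2/3, -4/15, …
g: a_k = 0, 12, 0, -64, 0, 3072/5, …
h₀=f+g: left-lcm gives L₀, ord ≤ 3.
h₀' ⇒ L via d/dx closure of L₀.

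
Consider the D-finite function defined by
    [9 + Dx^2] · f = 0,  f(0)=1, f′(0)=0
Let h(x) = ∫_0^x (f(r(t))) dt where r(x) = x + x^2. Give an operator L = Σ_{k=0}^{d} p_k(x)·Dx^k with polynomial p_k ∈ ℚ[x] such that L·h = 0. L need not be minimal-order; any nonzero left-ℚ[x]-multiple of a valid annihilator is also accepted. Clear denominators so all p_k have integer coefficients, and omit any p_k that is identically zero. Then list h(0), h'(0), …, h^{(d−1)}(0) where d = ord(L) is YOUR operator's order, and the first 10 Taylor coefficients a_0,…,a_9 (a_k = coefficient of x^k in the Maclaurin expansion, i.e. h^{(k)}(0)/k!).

f: a_k = 1, 0, -9/2, 0, 27/8, 0, -81/80, 0, 729/4480, 0, …
f∘r: x↦r, Dx↦Dx/r' in L_f ⇒ L₀.
Integrate: L := L₀·Dx.
L = (9 + 54·x + 108·x^2 + 72·x^3)·Dx - 2·Dx^2 + (1 + 2·x)·Dx^3  (order 3).
h: a_k = 0, 1, 0, -3/2, -9/4, -9/40, 9/4, 1539/560, 297/320, -5799/4480, …
ICs: h(0) = 0, h′(0) = 1, h′′(0) = 0.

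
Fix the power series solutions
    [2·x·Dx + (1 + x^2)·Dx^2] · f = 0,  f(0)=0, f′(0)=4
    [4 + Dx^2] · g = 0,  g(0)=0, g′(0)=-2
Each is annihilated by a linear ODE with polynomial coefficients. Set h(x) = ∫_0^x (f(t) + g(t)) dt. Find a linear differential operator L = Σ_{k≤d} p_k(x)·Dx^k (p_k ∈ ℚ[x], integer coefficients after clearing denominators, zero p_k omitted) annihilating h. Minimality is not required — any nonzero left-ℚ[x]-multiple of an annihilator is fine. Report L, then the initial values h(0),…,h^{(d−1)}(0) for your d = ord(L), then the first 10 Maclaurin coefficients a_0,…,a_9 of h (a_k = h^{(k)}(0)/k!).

L = (-32·x + 80·x^3 + 16·x^5)·Dx^2 + (4 + 32·x^2 + 36·x^4 + 8·x^6)·Dx^3 + (-8·x + 20·x^3 + 4·x^5)·Dx^4 + (1 + 8·x^2 + 9·x^4 + 2·x^6)·Dx^5  (order 5).
h: a_k = 0, 0, 1, 0, 0, 0, 4/45, 0, -43/630, 0, …
ICs: h(0) = 0, h′(0) = 0, h′′(0) = 2, h′′′(0) = 0, h′′′′(0) = 0.

f: a_k = 0, 4, 0, -4/3, 0, 4/5, 0, -4/7, 0, 4/9, …
g: a_k = 0, -2, 0, 4/3, 0, -4/15, 0, 8/315, 0, -4/2835, …
Sum ⇒ L₀ = lclm(L_f,L_g) in ℚ(x)⟨Dx⟩.
∫: right-multiply L₀ by Dx.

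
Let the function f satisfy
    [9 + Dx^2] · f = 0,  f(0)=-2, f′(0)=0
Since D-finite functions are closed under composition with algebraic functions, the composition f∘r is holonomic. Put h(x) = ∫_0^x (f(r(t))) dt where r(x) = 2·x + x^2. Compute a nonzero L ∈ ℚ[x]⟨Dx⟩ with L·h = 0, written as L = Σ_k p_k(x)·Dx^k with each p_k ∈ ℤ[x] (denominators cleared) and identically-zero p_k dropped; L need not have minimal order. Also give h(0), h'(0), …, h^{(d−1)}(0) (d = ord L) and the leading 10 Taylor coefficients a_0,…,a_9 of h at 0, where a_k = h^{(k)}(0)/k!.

L = (36 + 108·x + 108·x^2 + 36·x^3)·Dx - Dx^2 + (1 + x)·Dx^3  (order 3).
h: a_k = 0, -2, 0, 12, 9, -99/5, -36, -162/35, 837/20, 6159/140, …
ICs: h(0) = 0, h′(0) = -2, h′′(0) = 0.

f: a_k = -2, 0, 9, 0, -27/4, 0, 81/40, 0, -729/2240, 0, …
Change of var in L_f (x↦r) gives L₀.
Integrate: L := L₀·Dx.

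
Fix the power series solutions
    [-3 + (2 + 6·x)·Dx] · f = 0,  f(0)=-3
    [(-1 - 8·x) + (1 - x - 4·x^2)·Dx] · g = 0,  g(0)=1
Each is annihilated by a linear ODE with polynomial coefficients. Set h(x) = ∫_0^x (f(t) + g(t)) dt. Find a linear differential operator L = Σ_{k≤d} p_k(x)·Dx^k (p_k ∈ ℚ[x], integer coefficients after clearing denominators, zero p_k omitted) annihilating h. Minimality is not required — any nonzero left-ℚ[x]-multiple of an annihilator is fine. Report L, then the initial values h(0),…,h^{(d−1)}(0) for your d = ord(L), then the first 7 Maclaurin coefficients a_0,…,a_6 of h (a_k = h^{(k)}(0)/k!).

L = (69 + 387·x + 900·x^2 + 1440·x^3)·Dx + (-49 - 318·x - 1257·x^2 - 3240·x^3 - 3600·x^4)·Dx^2 + (-2 + 46·x + 234·x^2 - 86·x^3 - 1440·x^4 - 1440·x^5)·Dx^3  (order 3).
h: a_k = 0, -2, -7/4, 67/24, 63/64, 4927/640, 11537/1536, …
ICs: h(0) = 0, h′(0) = -2, h′′(0) = -7/2.

f: a_k = -3, -9/2, 27/8, -81/16, 1215/128, -5103/256, 45927/1024, …
g: a_k = 1, 1, 5, 9, 29, 65, 181, …
Sum ⇒ L₀ = lclm(L_f,L_g) in ℚ(x)⟨Dx⟩.
∫: right-multiply L₀ by Dx.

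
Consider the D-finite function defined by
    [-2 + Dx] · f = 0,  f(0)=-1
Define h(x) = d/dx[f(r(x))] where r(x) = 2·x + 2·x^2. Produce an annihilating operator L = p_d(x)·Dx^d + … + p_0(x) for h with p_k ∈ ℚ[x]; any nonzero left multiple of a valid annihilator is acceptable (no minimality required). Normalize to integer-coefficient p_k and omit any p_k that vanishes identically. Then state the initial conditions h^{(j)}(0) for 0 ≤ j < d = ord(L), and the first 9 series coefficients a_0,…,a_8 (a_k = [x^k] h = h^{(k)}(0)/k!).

f: a_k = -1, -2, -2, -4/3, -2/3, -4/15, -4/45, -8/315, -2/315, …
Substitute x→r, Dx→(1/r')Dx; clear ⇒ L₀.
h=h₀': d/dx-closure on L₀ ⇒ L.
L = (6 + 16·x + 16·x^2) + (-1 - 2·x)·Dx  (order 1).
h: a_k = -4, -24, -80, -608/3, -416, -11072/15, -52096/45, -11520/7, -675968/315, …
ICs: h(0) = -4.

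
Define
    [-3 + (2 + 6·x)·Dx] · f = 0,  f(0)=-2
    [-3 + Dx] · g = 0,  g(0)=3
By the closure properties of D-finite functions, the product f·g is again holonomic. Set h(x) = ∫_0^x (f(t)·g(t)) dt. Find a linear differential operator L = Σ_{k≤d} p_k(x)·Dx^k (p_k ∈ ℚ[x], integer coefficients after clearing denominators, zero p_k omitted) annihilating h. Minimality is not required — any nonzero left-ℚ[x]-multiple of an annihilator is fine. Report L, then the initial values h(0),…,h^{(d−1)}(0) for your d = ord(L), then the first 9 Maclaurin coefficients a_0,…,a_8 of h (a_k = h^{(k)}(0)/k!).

L = (-9 - 18·x)·Dx + (2 + 6·x)·Dx^2  (order 2).
h: a_k = 0, -6, -27/2, -63/4, -459/32, -2673/320, -8667/1280, 21627/17920, -2456001/286720, …
ICs: h(0) = 0, h′(0) = -6.

f: a_k = -2, -3, 9/4, -27/8, 405/64, -1701/128, 15309/512, -72171/1024, 2814669/16384, …
g: a_k = 3, 9, 27/2, 27/2, 81/8, 243/40, 243/80, 729/560, 2187/4480, …
Sym-product of L_f,L_g gives L₀ (≤ ord 1).
h=∫₀ˣh₀: take L = L₀·Dx.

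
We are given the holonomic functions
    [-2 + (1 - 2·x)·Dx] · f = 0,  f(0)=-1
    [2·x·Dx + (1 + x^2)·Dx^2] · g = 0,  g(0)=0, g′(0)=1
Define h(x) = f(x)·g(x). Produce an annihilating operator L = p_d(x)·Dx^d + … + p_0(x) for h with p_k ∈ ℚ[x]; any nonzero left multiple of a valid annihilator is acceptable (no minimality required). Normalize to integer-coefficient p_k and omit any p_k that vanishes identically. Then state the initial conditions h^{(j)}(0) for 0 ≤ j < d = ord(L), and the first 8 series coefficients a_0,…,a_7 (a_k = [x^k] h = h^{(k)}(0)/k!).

f: a_k = -1, -2, -4, -8, -16, -32, -64, -128, …
g: a_k = 0, 1, 0, -1/3, 0, 1/5, 0, -1/7, …
Sym-product of L_f,L_g gives L₀ (≤ ord 2).
L = 4·x + (4 - 2·x + 8·x^2)·Dx + (-1 + 2·x - x^2 + 2·x^3)·Dx^2  (order 2).
h: a_k = 0, -1, -2, -11/3, -22/3, -223/15, -446/15, -6229/105, …
ICs: h(0) = 0, h′(0) = -1.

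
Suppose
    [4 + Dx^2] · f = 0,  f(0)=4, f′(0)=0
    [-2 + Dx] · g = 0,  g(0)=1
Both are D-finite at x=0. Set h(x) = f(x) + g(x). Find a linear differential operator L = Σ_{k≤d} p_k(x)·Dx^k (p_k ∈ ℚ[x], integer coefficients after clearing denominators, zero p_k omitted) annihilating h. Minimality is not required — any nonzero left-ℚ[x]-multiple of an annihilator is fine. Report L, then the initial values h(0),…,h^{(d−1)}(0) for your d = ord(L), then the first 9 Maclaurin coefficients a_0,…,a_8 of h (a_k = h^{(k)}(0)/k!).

L = -8 + 4·Dx - 2·Dx^2 + Dx^3  (order 3).
h: a_k = 5, 2, -6, 4/3, 10/3, 4/15, -4/15, 8/315, 2/63, …
ICs: h(0) = 5, h′(0) = 2, h′′(0) = -12.

f: a_k = 4, 0, -8, 0, 8/3, 0, -16/45, 0, 8/315, …
g: a_k = 1, 2, 2, 4/3, 2/3, 4/15, 4/45, 8/315, 2/315, …
Sum ⇒ L₀ = lclm(L_f,L_g) in ℚ(x)⟨Dx⟩.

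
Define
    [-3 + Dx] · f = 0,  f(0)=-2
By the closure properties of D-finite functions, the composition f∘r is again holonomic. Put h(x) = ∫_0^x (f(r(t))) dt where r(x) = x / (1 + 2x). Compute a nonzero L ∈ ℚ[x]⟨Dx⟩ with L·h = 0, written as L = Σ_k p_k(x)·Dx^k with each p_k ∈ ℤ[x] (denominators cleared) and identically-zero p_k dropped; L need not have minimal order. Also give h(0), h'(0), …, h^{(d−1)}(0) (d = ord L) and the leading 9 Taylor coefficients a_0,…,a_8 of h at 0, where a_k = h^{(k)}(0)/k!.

f: a_k = -2, -6, -9, -9, -27/4, -81/20, -81/40, -243/280, -729/2240, …
f∘r: x↦r, Dx↦Dx/r' in L_f ⇒ L₀.
h=∫₀ˣh₀: take L = L₀·Dx.
L = -3·Dx + (1 + 4·x + 4·x^2)·Dx^2  (order 2).
h: a_k = 0, -2, -3, 1, 3/4, -51/20, 173/40, -1581/280, 12441/2240, …
ICs: h(0) = 0, h′(0) = -2.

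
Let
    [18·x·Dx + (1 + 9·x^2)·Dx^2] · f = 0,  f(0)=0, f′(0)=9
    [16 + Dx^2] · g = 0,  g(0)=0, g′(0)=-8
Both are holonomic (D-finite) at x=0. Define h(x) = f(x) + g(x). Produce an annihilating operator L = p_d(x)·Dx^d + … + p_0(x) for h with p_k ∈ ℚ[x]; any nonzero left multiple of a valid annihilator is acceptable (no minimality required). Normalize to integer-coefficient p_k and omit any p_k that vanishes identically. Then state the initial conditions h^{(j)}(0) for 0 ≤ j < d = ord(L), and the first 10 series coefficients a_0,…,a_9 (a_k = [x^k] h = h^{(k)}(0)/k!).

f: a_k = 0, 9, 0, -27, 0, 729/5, 0, -6561/7, 0, 6561, …
g: a_k = 0, -8, 0, 64/3, 0, -256/15, 0, 2048/315, 0, -4096/2835, …
Weyl lclm of L_f,L_g ⇒ L₀ (ord ≤ 4).
L = (-13248·x + 181440·x^3 + 186624·x^5)·Dx + (-16 + 6048·x^2 + 66096·x^4 + 93312·x^6)·Dx^2 + (-828·x + 11340·x^3 + 11664·x^5)·Dx^3 + (-1 + 378·x^2 + 4131·x^4 + 5832·x^6)·Dx^4  (order 4).
h: a_k = 0, 1, 0, -17/3, 0, 1931/15, 0, -293197/315, 0, 18596339/2835, …
ICs: h(0) = 0, h′(0) = 1, h′′(0) = 0, h′′′(0) = -34.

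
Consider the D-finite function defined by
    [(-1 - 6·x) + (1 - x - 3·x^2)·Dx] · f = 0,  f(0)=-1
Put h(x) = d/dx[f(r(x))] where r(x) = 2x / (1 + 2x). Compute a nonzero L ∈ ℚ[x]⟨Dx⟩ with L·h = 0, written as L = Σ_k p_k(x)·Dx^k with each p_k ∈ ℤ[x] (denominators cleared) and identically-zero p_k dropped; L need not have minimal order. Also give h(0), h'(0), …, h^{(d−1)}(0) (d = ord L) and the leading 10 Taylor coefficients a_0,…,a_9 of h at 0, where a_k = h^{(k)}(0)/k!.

L = (12 + 72·x + 576·x^2 + 672·x^3) + (-1 - 18·x - 48·x^2 + 136·x^3 + 336·x^4)·Dx  (order 1).
h: a_k = -2, -24, 0, -576, 1440, -13824, 56448, -350208, 1658880, -8939520, …
ICs: h(0) = -2.

f: a_k = -1, -1, -4, -7, -19, -40, -97, -217, -508, -1159, …
L₀ from L_f via x↦r, Dx↦r'^{-1}Dx.
Derive L from L₀ (diff closure).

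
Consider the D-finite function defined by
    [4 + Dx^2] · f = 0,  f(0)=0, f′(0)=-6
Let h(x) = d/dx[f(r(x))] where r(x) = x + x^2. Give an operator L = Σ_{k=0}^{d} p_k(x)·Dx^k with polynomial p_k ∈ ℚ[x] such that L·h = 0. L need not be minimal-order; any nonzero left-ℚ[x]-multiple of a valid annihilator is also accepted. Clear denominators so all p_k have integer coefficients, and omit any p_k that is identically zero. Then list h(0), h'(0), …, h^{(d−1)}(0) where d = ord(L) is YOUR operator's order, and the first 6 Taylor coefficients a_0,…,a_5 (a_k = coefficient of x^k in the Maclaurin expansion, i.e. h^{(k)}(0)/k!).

f: a_k = 0, -6, 0, 4, 0, -4/5, …
Change of var in L_f (x↦r) gives L₀.
h=h₀': d/dx-closure on L₀ ⇒ L.
L = (16 + 32·x + 96·x^2 + 128·x^3 + 64·x^4) + (-6 - 12·x)·Dx + (1 + 4·x + 4·x^2)·Dx^2  (order 2).
h: a_k = -6, -12, 12, 48, 56, 0, …
ICs: h(0) = -6, h′(0) = -12.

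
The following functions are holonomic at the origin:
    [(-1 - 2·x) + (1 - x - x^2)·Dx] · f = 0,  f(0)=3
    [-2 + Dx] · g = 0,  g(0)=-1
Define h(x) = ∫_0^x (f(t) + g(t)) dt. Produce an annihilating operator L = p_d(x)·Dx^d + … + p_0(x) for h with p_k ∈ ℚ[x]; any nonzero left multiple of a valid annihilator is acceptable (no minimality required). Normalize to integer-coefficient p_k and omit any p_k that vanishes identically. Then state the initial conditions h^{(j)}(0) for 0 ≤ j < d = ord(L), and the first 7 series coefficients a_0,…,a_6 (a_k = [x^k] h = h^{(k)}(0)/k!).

L = (-4 - 8·x - 24·x^2 - 8·x^3)·Dx + (14·x + 10·x^2 - 8·x^3 - 4·x^4)·Dx^2 + (1 - 5·x + x^2 + 6·x^3 + 2·x^4)·Dx^3  (order 3).
h: a_k = 0, 2, 1/2, 4/3, 23/12, 43/15, 178/45, …
ICs: h(0) = 0, h′(0) = 2, h′′(0) = 1.

f: a_k = 3, 3, 6, 9, 15, 24, 39, …
g: a_k = -1, -2, -2, -4/3, -2/3, -4/15, -4/45, …
h₀=f+g: left-lcm gives L₀, ord ≤ 2.
∫: right-multiply L₀ by Dx.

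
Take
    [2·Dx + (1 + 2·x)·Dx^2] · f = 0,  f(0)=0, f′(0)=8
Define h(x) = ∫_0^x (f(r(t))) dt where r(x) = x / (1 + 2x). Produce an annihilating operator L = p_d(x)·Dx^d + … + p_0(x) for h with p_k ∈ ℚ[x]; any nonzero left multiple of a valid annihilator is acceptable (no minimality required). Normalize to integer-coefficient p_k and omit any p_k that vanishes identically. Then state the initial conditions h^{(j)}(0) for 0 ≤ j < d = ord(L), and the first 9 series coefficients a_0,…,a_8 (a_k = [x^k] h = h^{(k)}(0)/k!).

f: a_k = 0, 8, -8, 32/3, -16, 128/5, -128/3, 512/7, -128, …
h₀=f(r): pull back L_f along r ⇒ L₀.
Integrate: L := L₀·Dx.
L = (6 + 16·x)·Dx^2 + (1 + 6·x + 8·x^2)·Dx^3  (order 3).
h: a_k = 0, 0, 4, -8, 56/3, -48, 1984/15, -384, 8128/7, …
ICs: h(0) = 0, h′(0) = 0, h′′(0) = 8.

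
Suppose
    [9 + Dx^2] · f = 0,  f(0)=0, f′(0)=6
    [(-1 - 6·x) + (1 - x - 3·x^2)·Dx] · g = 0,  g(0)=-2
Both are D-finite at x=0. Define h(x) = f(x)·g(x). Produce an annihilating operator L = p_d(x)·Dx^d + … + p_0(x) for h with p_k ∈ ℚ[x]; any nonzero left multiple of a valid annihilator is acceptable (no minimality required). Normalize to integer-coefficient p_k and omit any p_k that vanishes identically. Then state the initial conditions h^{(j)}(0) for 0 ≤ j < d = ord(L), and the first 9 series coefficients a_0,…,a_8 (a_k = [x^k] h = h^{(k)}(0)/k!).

f: a_k = 0, 6, 0, -9, 0, 81/20, 0, -243/280, 0, …
g: a_k = -2, -2, -8, -14, -38, -80, -194, -434, -1016, …
Sym-product of L_f,L_g gives L₀ (≤ ord 2).
L = (-3 + 9·x + 27·x^2) + (2 + 12·x)·Dx + (-1 + x + 3·x^2)·Dx^2  (order 2).
h: a_k = 0, -12, -12, -30, -66, -1641/10, -3621/10, -119373/140, -54291/28, …
ICs: h(0) = 0, h′(0) = -12.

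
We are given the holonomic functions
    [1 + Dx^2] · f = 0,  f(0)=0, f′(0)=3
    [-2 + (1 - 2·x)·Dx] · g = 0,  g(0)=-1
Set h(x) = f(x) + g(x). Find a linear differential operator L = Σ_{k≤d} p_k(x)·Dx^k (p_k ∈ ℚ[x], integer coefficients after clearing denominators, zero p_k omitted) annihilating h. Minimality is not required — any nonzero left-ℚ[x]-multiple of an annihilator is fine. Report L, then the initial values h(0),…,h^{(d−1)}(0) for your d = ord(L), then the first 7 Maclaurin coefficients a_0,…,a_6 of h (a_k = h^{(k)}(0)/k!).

f: a_k = 0, 3, 0, -1/2, 0, 1/40, 0, …
g: a_k = -1, -2, -4, -8, -16, -32, -64, …
f+g: L₀ = lclm(L_f,L_g), ord ≤ 2+1.
L = (-50 + 8·x - 8·x^2) + (9 - 22·x + 12·x^2 - 8·x^3)·Dx + (-50 + 8·x - 8·x^2)·Dx^2 + (9 - 22·x + 12·x^2 - 8·x^3)·Dx^3  (order 3).
h: a_k = -1, 1, -4, -17/2, -16, -1279/40, -64, …
ICs: h(0) = -1, h′(0) = 1, h′′(0) = -8.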